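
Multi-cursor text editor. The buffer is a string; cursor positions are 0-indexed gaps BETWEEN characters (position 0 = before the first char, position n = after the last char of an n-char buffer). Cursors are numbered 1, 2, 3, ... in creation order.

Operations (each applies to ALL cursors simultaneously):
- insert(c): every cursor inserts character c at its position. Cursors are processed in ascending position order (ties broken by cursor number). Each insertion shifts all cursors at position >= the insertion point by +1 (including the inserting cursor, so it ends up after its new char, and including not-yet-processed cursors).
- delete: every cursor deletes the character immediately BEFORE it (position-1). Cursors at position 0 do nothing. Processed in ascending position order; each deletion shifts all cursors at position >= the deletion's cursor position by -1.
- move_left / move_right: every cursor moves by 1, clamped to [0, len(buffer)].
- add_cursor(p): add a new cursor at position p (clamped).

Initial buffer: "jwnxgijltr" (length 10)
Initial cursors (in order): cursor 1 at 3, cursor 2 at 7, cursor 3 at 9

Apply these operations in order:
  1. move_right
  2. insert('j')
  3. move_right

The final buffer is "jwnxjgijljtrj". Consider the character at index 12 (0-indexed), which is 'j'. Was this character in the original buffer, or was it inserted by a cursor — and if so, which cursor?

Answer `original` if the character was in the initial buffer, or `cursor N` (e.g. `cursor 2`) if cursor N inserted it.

Answer: cursor 3

Derivation:
After op 1 (move_right): buffer="jwnxgijltr" (len 10), cursors c1@4 c2@8 c3@10, authorship ..........
After op 2 (insert('j')): buffer="jwnxjgijljtrj" (len 13), cursors c1@5 c2@10 c3@13, authorship ....1....2..3
After op 3 (move_right): buffer="jwnxjgijljtrj" (len 13), cursors c1@6 c2@11 c3@13, authorship ....1....2..3
Authorship (.=original, N=cursor N): . . . . 1 . . . . 2 . . 3
Index 12: author = 3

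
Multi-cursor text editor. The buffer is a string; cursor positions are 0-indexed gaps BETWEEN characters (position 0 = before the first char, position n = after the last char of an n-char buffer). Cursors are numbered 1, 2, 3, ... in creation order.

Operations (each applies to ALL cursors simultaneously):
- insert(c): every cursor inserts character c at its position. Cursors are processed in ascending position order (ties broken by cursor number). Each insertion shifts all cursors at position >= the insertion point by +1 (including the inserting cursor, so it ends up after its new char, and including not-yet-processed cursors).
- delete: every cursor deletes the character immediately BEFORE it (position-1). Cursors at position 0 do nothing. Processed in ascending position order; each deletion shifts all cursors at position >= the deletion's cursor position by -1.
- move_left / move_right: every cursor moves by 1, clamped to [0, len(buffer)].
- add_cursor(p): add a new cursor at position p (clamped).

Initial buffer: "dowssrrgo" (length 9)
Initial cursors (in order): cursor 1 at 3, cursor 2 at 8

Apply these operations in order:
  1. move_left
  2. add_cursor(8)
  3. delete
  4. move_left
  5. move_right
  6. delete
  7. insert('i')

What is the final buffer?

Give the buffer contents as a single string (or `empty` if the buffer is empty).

After op 1 (move_left): buffer="dowssrrgo" (len 9), cursors c1@2 c2@7, authorship .........
After op 2 (add_cursor(8)): buffer="dowssrrgo" (len 9), cursors c1@2 c2@7 c3@8, authorship .........
After op 3 (delete): buffer="dwssro" (len 6), cursors c1@1 c2@5 c3@5, authorship ......
After op 4 (move_left): buffer="dwssro" (len 6), cursors c1@0 c2@4 c3@4, authorship ......
After op 5 (move_right): buffer="dwssro" (len 6), cursors c1@1 c2@5 c3@5, authorship ......
After op 6 (delete): buffer="wso" (len 3), cursors c1@0 c2@2 c3@2, authorship ...
After op 7 (insert('i')): buffer="iwsiio" (len 6), cursors c1@1 c2@5 c3@5, authorship 1..23.

Answer: iwsiio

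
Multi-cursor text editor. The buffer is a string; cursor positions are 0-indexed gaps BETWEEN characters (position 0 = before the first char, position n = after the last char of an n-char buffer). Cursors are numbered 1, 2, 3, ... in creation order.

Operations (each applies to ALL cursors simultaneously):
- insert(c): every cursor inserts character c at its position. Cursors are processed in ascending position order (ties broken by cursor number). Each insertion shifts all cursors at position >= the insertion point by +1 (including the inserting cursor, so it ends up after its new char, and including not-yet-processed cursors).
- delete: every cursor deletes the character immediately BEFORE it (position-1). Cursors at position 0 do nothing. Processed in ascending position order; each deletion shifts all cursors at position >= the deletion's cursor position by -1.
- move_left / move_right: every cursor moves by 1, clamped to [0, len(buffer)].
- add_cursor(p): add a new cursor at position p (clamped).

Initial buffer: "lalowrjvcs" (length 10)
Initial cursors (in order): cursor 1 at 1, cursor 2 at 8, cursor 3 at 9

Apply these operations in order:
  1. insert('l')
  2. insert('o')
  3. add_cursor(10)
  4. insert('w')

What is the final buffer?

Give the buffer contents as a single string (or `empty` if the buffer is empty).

Answer: llowalowrjvwlowclows

Derivation:
After op 1 (insert('l')): buffer="llalowrjvlcls" (len 13), cursors c1@2 c2@10 c3@12, authorship .1.......2.3.
After op 2 (insert('o')): buffer="lloalowrjvloclos" (len 16), cursors c1@3 c2@12 c3@15, authorship .11.......22.33.
After op 3 (add_cursor(10)): buffer="lloalowrjvloclos" (len 16), cursors c1@3 c4@10 c2@12 c3@15, authorship .11.......22.33.
After op 4 (insert('w')): buffer="llowalowrjvwlowclows" (len 20), cursors c1@4 c4@12 c2@15 c3@19, authorship .111.......4222.333.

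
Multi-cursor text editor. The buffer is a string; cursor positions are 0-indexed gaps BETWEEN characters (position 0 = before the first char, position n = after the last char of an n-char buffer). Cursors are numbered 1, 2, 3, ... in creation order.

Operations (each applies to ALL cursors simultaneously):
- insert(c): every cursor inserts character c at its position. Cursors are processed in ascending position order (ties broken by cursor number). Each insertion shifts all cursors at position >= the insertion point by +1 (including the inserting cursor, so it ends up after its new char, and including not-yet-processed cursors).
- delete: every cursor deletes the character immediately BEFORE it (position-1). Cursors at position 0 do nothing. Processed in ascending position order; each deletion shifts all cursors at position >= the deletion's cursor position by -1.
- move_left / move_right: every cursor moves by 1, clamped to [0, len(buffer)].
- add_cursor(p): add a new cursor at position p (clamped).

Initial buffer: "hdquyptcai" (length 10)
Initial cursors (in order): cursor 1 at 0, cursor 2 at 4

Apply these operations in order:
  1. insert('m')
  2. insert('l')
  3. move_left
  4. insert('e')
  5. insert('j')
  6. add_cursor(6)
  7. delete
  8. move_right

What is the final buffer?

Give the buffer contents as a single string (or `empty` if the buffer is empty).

After op 1 (insert('m')): buffer="mhdqumyptcai" (len 12), cursors c1@1 c2@6, authorship 1....2......
After op 2 (insert('l')): buffer="mlhdqumlyptcai" (len 14), cursors c1@2 c2@8, authorship 11....22......
After op 3 (move_left): buffer="mlhdqumlyptcai" (len 14), cursors c1@1 c2@7, authorship 11....22......
After op 4 (insert('e')): buffer="melhdqumelyptcai" (len 16), cursors c1@2 c2@9, authorship 111....222......
After op 5 (insert('j')): buffer="mejlhdqumejlyptcai" (len 18), cursors c1@3 c2@11, authorship 1111....2222......
After op 6 (add_cursor(6)): buffer="mejlhdqumejlyptcai" (len 18), cursors c1@3 c3@6 c2@11, authorship 1111....2222......
After op 7 (delete): buffer="melhqumelyptcai" (len 15), cursors c1@2 c3@4 c2@8, authorship 111...222......
After op 8 (move_right): buffer="melhqumelyptcai" (len 15), cursors c1@3 c3@5 c2@9, authorship 111...222......

Answer: melhqumelyptcai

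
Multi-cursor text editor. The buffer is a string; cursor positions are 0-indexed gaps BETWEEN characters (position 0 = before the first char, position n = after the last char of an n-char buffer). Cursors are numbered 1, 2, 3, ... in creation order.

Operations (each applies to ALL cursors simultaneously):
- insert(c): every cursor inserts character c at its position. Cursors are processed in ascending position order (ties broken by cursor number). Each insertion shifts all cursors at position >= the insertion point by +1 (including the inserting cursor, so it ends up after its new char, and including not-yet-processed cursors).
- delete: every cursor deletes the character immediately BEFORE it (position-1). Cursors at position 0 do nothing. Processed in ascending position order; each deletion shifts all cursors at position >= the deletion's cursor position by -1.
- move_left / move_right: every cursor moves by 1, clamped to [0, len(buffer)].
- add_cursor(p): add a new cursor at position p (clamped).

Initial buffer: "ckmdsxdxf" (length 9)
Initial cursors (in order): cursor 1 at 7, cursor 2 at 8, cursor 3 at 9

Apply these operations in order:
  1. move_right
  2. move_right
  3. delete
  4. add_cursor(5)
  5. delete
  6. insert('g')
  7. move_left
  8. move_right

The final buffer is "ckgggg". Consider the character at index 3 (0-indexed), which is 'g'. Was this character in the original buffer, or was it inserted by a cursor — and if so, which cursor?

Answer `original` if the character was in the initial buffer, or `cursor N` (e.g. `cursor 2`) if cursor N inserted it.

After op 1 (move_right): buffer="ckmdsxdxf" (len 9), cursors c1@8 c2@9 c3@9, authorship .........
After op 2 (move_right): buffer="ckmdsxdxf" (len 9), cursors c1@9 c2@9 c3@9, authorship .........
After op 3 (delete): buffer="ckmdsx" (len 6), cursors c1@6 c2@6 c3@6, authorship ......
After op 4 (add_cursor(5)): buffer="ckmdsx" (len 6), cursors c4@5 c1@6 c2@6 c3@6, authorship ......
After op 5 (delete): buffer="ck" (len 2), cursors c1@2 c2@2 c3@2 c4@2, authorship ..
After op 6 (insert('g')): buffer="ckgggg" (len 6), cursors c1@6 c2@6 c3@6 c4@6, authorship ..1234
After op 7 (move_left): buffer="ckgggg" (len 6), cursors c1@5 c2@5 c3@5 c4@5, authorship ..1234
After op 8 (move_right): buffer="ckgggg" (len 6), cursors c1@6 c2@6 c3@6 c4@6, authorship ..1234
Authorship (.=original, N=cursor N): . . 1 2 3 4
Index 3: author = 2

Answer: cursor 2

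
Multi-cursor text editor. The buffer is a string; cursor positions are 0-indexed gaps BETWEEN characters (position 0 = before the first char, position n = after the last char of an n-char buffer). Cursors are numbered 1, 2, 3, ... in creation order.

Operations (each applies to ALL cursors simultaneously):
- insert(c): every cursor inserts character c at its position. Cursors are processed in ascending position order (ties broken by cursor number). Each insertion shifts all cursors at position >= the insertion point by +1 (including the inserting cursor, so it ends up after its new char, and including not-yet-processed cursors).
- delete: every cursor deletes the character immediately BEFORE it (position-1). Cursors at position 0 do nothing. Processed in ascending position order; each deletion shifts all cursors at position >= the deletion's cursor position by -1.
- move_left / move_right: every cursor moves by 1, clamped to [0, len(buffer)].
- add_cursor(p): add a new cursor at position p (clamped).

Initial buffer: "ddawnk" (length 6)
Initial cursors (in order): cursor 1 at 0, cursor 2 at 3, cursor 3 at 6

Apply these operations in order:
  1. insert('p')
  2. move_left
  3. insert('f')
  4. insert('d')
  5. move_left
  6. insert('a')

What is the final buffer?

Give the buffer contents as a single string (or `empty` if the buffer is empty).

Answer: fadpddafadpwnkfadp

Derivation:
After op 1 (insert('p')): buffer="pddapwnkp" (len 9), cursors c1@1 c2@5 c3@9, authorship 1...2...3
After op 2 (move_left): buffer="pddapwnkp" (len 9), cursors c1@0 c2@4 c3@8, authorship 1...2...3
After op 3 (insert('f')): buffer="fpddafpwnkfp" (len 12), cursors c1@1 c2@6 c3@11, authorship 11...22...33
After op 4 (insert('d')): buffer="fdpddafdpwnkfdp" (len 15), cursors c1@2 c2@8 c3@14, authorship 111...222...333
After op 5 (move_left): buffer="fdpddafdpwnkfdp" (len 15), cursors c1@1 c2@7 c3@13, authorship 111...222...333
After op 6 (insert('a')): buffer="fadpddafadpwnkfadp" (len 18), cursors c1@2 c2@9 c3@16, authorship 1111...2222...3333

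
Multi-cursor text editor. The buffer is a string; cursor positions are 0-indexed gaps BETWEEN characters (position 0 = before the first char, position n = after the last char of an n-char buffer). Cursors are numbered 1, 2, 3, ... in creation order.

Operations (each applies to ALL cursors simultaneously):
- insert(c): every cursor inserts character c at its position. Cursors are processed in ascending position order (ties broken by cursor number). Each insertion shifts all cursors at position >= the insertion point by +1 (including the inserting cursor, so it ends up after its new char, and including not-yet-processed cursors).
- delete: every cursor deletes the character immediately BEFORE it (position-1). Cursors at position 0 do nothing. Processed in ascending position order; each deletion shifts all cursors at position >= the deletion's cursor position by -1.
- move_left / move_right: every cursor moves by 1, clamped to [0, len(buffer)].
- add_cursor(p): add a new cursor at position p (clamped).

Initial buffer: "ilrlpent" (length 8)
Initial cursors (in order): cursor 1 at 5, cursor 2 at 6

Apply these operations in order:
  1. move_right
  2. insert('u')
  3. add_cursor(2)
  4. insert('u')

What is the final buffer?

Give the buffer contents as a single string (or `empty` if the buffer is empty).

Answer: ilurlpeuunuut

Derivation:
After op 1 (move_right): buffer="ilrlpent" (len 8), cursors c1@6 c2@7, authorship ........
After op 2 (insert('u')): buffer="ilrlpeunut" (len 10), cursors c1@7 c2@9, authorship ......1.2.
After op 3 (add_cursor(2)): buffer="ilrlpeunut" (len 10), cursors c3@2 c1@7 c2@9, authorship ......1.2.
After op 4 (insert('u')): buffer="ilurlpeuunuut" (len 13), cursors c3@3 c1@9 c2@12, authorship ..3....11.22.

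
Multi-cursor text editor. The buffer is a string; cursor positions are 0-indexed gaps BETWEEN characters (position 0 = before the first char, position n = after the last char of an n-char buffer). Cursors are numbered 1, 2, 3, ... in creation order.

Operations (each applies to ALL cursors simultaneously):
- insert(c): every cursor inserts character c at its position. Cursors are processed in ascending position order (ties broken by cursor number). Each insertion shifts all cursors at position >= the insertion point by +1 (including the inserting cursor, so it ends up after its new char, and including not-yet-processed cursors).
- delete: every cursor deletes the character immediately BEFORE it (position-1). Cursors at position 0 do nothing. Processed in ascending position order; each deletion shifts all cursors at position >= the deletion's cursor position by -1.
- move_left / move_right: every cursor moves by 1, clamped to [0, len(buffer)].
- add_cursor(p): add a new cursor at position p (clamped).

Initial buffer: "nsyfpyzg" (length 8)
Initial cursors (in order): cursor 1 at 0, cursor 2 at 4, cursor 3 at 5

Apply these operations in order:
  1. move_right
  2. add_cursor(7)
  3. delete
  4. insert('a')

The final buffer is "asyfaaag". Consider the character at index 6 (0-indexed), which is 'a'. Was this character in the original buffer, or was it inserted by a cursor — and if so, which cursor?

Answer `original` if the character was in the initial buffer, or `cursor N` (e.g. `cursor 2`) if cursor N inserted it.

After op 1 (move_right): buffer="nsyfpyzg" (len 8), cursors c1@1 c2@5 c3@6, authorship ........
After op 2 (add_cursor(7)): buffer="nsyfpyzg" (len 8), cursors c1@1 c2@5 c3@6 c4@7, authorship ........
After op 3 (delete): buffer="syfg" (len 4), cursors c1@0 c2@3 c3@3 c4@3, authorship ....
After op 4 (insert('a')): buffer="asyfaaag" (len 8), cursors c1@1 c2@7 c3@7 c4@7, authorship 1...234.
Authorship (.=original, N=cursor N): 1 . . . 2 3 4 .
Index 6: author = 4

Answer: cursor 4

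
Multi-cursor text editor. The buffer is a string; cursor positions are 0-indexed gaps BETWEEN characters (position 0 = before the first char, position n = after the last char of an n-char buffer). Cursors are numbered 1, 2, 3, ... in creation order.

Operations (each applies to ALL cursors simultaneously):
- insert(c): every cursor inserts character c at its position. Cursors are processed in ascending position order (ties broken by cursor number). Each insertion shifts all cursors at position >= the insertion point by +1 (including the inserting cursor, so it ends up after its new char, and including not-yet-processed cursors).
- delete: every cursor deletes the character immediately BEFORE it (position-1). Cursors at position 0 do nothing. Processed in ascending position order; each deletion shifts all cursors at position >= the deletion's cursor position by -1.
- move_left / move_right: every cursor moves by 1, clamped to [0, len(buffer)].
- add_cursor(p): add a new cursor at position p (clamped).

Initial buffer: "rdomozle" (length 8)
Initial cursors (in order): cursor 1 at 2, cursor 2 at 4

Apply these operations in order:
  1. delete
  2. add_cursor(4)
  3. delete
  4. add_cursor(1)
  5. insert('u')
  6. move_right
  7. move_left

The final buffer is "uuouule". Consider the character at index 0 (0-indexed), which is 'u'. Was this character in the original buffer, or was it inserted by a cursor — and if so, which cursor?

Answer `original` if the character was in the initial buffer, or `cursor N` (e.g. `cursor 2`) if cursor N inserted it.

After op 1 (delete): buffer="roozle" (len 6), cursors c1@1 c2@2, authorship ......
After op 2 (add_cursor(4)): buffer="roozle" (len 6), cursors c1@1 c2@2 c3@4, authorship ......
After op 3 (delete): buffer="ole" (len 3), cursors c1@0 c2@0 c3@1, authorship ...
After op 4 (add_cursor(1)): buffer="ole" (len 3), cursors c1@0 c2@0 c3@1 c4@1, authorship ...
After op 5 (insert('u')): buffer="uuouule" (len 7), cursors c1@2 c2@2 c3@5 c4@5, authorship 12.34..
After op 6 (move_right): buffer="uuouule" (len 7), cursors c1@3 c2@3 c3@6 c4@6, authorship 12.34..
After op 7 (move_left): buffer="uuouule" (len 7), cursors c1@2 c2@2 c3@5 c4@5, authorship 12.34..
Authorship (.=original, N=cursor N): 1 2 . 3 4 . .
Index 0: author = 1

Answer: cursor 1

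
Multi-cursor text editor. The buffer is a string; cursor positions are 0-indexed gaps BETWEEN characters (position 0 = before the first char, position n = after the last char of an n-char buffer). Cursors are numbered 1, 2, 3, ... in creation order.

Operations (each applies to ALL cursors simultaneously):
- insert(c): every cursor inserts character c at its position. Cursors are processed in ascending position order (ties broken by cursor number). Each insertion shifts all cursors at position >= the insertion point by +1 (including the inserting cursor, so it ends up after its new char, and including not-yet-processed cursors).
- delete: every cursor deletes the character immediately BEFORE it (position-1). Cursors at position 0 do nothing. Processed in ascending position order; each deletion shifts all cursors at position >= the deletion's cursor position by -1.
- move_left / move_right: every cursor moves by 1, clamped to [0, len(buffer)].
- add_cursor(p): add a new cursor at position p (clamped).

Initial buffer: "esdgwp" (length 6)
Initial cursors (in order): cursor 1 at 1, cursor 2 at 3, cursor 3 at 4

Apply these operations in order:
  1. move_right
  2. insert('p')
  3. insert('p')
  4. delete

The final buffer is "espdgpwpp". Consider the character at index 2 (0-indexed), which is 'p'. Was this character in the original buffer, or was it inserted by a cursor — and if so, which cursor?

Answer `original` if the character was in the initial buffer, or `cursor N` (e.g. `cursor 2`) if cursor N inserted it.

After op 1 (move_right): buffer="esdgwp" (len 6), cursors c1@2 c2@4 c3@5, authorship ......
After op 2 (insert('p')): buffer="espdgpwpp" (len 9), cursors c1@3 c2@6 c3@8, authorship ..1..2.3.
After op 3 (insert('p')): buffer="esppdgppwppp" (len 12), cursors c1@4 c2@8 c3@11, authorship ..11..22.33.
After op 4 (delete): buffer="espdgpwpp" (len 9), cursors c1@3 c2@6 c3@8, authorship ..1..2.3.
Authorship (.=original, N=cursor N): . . 1 . . 2 . 3 .
Index 2: author = 1

Answer: cursor 1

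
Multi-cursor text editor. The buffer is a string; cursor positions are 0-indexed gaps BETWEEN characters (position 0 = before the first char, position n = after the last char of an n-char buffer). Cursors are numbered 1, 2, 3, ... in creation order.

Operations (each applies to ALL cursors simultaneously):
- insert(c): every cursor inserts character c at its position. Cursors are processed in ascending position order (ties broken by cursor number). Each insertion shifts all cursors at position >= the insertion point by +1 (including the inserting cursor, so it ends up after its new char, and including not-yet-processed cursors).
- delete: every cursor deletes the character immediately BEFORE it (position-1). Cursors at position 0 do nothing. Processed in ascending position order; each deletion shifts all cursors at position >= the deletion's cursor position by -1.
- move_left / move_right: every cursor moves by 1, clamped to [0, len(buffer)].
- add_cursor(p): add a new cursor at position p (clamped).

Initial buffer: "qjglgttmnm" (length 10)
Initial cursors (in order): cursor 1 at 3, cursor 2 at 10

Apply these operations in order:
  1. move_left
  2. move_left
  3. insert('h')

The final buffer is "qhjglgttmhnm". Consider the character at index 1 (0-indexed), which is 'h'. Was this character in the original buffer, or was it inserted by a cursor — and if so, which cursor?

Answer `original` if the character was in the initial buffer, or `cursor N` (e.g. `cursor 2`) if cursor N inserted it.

After op 1 (move_left): buffer="qjglgttmnm" (len 10), cursors c1@2 c2@9, authorship ..........
After op 2 (move_left): buffer="qjglgttmnm" (len 10), cursors c1@1 c2@8, authorship ..........
After op 3 (insert('h')): buffer="qhjglgttmhnm" (len 12), cursors c1@2 c2@10, authorship .1.......2..
Authorship (.=original, N=cursor N): . 1 . . . . . . . 2 . .
Index 1: author = 1

Answer: cursor 1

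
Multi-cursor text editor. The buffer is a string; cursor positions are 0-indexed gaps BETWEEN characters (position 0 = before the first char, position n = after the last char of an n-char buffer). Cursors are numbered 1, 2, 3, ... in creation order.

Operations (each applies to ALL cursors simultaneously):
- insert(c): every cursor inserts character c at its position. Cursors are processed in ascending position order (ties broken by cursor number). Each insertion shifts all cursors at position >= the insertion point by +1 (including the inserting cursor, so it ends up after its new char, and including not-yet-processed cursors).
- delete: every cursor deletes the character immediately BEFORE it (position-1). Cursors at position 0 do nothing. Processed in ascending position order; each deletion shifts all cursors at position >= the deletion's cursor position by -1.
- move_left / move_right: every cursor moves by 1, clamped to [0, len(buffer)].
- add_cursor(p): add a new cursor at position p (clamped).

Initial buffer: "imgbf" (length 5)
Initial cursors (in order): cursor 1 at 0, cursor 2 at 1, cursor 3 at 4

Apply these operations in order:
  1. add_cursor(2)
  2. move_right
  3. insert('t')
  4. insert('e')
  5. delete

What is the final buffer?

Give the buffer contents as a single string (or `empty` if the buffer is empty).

After op 1 (add_cursor(2)): buffer="imgbf" (len 5), cursors c1@0 c2@1 c4@2 c3@4, authorship .....
After op 2 (move_right): buffer="imgbf" (len 5), cursors c1@1 c2@2 c4@3 c3@5, authorship .....
After op 3 (insert('t')): buffer="itmtgtbft" (len 9), cursors c1@2 c2@4 c4@6 c3@9, authorship .1.2.4..3
After op 4 (insert('e')): buffer="itemtegtebfte" (len 13), cursors c1@3 c2@6 c4@9 c3@13, authorship .11.22.44..33
After op 5 (delete): buffer="itmtgtbft" (len 9), cursors c1@2 c2@4 c4@6 c3@9, authorship .1.2.4..3

Answer: itmtgtbft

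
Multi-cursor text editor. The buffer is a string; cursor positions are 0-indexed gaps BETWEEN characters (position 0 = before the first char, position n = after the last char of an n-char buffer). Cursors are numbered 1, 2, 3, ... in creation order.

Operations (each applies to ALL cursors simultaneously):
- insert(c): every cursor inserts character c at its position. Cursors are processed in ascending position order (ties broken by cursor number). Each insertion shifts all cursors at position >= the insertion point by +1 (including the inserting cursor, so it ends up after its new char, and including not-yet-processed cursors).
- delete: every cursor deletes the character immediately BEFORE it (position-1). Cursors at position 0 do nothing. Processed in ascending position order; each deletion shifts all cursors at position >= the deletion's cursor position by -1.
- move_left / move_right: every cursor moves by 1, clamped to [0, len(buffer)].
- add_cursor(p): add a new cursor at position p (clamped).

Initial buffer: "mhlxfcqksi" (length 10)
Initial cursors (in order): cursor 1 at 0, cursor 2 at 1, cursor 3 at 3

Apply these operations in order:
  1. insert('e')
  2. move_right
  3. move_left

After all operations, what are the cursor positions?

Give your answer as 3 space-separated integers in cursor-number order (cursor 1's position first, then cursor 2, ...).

Answer: 1 3 6

Derivation:
After op 1 (insert('e')): buffer="emehlexfcqksi" (len 13), cursors c1@1 c2@3 c3@6, authorship 1.2..3.......
After op 2 (move_right): buffer="emehlexfcqksi" (len 13), cursors c1@2 c2@4 c3@7, authorship 1.2..3.......
After op 3 (move_left): buffer="emehlexfcqksi" (len 13), cursors c1@1 c2@3 c3@6, authorship 1.2..3.......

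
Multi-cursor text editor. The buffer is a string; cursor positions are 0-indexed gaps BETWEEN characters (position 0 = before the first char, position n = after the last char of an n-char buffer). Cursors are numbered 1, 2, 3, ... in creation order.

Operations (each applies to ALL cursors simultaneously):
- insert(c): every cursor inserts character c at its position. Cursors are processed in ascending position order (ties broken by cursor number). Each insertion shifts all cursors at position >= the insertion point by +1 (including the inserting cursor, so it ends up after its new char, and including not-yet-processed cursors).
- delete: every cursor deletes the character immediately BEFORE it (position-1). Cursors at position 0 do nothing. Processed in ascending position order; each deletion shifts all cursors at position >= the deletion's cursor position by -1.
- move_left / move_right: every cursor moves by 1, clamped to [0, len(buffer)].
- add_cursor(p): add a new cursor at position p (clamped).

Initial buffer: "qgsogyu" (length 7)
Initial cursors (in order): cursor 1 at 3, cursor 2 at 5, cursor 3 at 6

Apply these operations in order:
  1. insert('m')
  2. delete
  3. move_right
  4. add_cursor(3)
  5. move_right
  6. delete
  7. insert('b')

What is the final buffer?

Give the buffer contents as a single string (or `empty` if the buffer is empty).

After op 1 (insert('m')): buffer="qgsmogmymu" (len 10), cursors c1@4 c2@7 c3@9, authorship ...1..2.3.
After op 2 (delete): buffer="qgsogyu" (len 7), cursors c1@3 c2@5 c3@6, authorship .......
After op 3 (move_right): buffer="qgsogyu" (len 7), cursors c1@4 c2@6 c3@7, authorship .......
After op 4 (add_cursor(3)): buffer="qgsogyu" (len 7), cursors c4@3 c1@4 c2@6 c3@7, authorship .......
After op 5 (move_right): buffer="qgsogyu" (len 7), cursors c4@4 c1@5 c2@7 c3@7, authorship .......
After op 6 (delete): buffer="qgs" (len 3), cursors c1@3 c2@3 c3@3 c4@3, authorship ...
After op 7 (insert('b')): buffer="qgsbbbb" (len 7), cursors c1@7 c2@7 c3@7 c4@7, authorship ...1234

Answer: qgsbbbb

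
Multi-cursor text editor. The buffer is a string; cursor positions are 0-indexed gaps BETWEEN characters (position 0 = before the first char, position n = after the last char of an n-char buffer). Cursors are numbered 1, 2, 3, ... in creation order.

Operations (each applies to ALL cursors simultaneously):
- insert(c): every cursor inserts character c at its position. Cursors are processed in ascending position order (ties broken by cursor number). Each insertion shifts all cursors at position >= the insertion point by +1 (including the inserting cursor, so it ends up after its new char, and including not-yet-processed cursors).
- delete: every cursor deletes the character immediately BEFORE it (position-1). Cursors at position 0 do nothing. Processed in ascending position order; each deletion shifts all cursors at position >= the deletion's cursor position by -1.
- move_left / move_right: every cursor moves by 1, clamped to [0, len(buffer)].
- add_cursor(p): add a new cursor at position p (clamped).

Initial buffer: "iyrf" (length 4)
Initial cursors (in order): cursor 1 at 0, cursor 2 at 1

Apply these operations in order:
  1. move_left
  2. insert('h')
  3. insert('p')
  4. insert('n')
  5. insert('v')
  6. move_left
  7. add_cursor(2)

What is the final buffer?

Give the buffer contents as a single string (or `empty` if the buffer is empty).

After op 1 (move_left): buffer="iyrf" (len 4), cursors c1@0 c2@0, authorship ....
After op 2 (insert('h')): buffer="hhiyrf" (len 6), cursors c1@2 c2@2, authorship 12....
After op 3 (insert('p')): buffer="hhppiyrf" (len 8), cursors c1@4 c2@4, authorship 1212....
After op 4 (insert('n')): buffer="hhppnniyrf" (len 10), cursors c1@6 c2@6, authorship 121212....
After op 5 (insert('v')): buffer="hhppnnvviyrf" (len 12), cursors c1@8 c2@8, authorship 12121212....
After op 6 (move_left): buffer="hhppnnvviyrf" (len 12), cursors c1@7 c2@7, authorship 12121212....
After op 7 (add_cursor(2)): buffer="hhppnnvviyrf" (len 12), cursors c3@2 c1@7 c2@7, authorship 12121212....

Answer: hhppnnvviyrf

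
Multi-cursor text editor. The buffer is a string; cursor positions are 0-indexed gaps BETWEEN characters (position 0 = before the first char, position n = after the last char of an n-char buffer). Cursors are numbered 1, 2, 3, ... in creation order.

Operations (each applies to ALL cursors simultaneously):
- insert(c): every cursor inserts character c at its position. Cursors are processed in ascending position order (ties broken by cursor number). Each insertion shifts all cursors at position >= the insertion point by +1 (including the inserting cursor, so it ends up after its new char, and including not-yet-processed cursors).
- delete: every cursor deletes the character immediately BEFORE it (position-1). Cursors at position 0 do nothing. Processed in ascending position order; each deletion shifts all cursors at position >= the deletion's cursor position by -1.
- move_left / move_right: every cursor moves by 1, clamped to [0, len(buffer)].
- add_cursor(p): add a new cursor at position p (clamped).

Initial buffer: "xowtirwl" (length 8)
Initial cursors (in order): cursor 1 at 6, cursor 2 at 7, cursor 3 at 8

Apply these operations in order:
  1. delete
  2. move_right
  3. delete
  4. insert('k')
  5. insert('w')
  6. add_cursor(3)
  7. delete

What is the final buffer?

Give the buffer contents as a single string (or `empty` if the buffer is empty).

After op 1 (delete): buffer="xowti" (len 5), cursors c1@5 c2@5 c3@5, authorship .....
After op 2 (move_right): buffer="xowti" (len 5), cursors c1@5 c2@5 c3@5, authorship .....
After op 3 (delete): buffer="xo" (len 2), cursors c1@2 c2@2 c3@2, authorship ..
After op 4 (insert('k')): buffer="xokkk" (len 5), cursors c1@5 c2@5 c3@5, authorship ..123
After op 5 (insert('w')): buffer="xokkkwww" (len 8), cursors c1@8 c2@8 c3@8, authorship ..123123
After op 6 (add_cursor(3)): buffer="xokkkwww" (len 8), cursors c4@3 c1@8 c2@8 c3@8, authorship ..123123
After op 7 (delete): buffer="xokk" (len 4), cursors c4@2 c1@4 c2@4 c3@4, authorship ..23

Answer: xokk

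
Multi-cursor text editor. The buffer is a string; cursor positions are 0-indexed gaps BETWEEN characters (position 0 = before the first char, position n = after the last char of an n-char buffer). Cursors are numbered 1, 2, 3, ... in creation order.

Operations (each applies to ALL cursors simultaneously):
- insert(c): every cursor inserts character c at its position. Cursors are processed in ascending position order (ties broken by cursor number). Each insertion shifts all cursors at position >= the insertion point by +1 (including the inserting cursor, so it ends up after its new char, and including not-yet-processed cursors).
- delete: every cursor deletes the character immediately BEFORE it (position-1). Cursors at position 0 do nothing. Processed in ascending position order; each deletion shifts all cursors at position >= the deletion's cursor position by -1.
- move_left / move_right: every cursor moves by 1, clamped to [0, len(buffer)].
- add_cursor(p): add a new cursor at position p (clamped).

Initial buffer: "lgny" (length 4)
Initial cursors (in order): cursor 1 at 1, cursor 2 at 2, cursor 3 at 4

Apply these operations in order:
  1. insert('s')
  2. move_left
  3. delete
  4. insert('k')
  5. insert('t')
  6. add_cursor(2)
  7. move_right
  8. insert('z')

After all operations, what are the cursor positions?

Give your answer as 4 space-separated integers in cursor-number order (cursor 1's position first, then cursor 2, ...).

Answer: 5 9 14 5

Derivation:
After op 1 (insert('s')): buffer="lsgsnys" (len 7), cursors c1@2 c2@4 c3@7, authorship .1.2..3
After op 2 (move_left): buffer="lsgsnys" (len 7), cursors c1@1 c2@3 c3@6, authorship .1.2..3
After op 3 (delete): buffer="ssns" (len 4), cursors c1@0 c2@1 c3@3, authorship 12.3
After op 4 (insert('k')): buffer="ksksnks" (len 7), cursors c1@1 c2@3 c3@6, authorship 1122.33
After op 5 (insert('t')): buffer="ktsktsnkts" (len 10), cursors c1@2 c2@5 c3@9, authorship 111222.333
After op 6 (add_cursor(2)): buffer="ktsktsnkts" (len 10), cursors c1@2 c4@2 c2@5 c3@9, authorship 111222.333
After op 7 (move_right): buffer="ktsktsnkts" (len 10), cursors c1@3 c4@3 c2@6 c3@10, authorship 111222.333
After op 8 (insert('z')): buffer="ktszzktsznktsz" (len 14), cursors c1@5 c4@5 c2@9 c3@14, authorship 111142222.3333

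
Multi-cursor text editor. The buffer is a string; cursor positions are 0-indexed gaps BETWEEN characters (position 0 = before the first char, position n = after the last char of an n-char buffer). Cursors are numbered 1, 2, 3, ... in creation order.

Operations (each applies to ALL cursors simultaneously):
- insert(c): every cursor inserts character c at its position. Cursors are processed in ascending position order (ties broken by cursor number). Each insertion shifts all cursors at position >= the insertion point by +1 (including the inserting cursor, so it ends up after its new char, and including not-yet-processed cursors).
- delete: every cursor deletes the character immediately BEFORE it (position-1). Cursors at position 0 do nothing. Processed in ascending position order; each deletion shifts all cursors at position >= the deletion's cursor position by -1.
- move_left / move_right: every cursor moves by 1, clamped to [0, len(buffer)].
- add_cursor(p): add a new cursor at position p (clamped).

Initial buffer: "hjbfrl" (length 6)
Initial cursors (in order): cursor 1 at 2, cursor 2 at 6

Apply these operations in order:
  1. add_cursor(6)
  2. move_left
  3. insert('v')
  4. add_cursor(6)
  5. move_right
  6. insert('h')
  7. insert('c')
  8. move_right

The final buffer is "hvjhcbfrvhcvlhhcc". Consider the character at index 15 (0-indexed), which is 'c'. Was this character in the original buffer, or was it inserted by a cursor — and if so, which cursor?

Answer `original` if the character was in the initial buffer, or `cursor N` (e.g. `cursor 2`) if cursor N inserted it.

After op 1 (add_cursor(6)): buffer="hjbfrl" (len 6), cursors c1@2 c2@6 c3@6, authorship ......
After op 2 (move_left): buffer="hjbfrl" (len 6), cursors c1@1 c2@5 c3@5, authorship ......
After op 3 (insert('v')): buffer="hvjbfrvvl" (len 9), cursors c1@2 c2@8 c3@8, authorship .1....23.
After op 4 (add_cursor(6)): buffer="hvjbfrvvl" (len 9), cursors c1@2 c4@6 c2@8 c3@8, authorship .1....23.
After op 5 (move_right): buffer="hvjbfrvvl" (len 9), cursors c1@3 c4@7 c2@9 c3@9, authorship .1....23.
After op 6 (insert('h')): buffer="hvjhbfrvhvlhh" (len 13), cursors c1@4 c4@9 c2@13 c3@13, authorship .1.1...243.23
After op 7 (insert('c')): buffer="hvjhcbfrvhcvlhhcc" (len 17), cursors c1@5 c4@11 c2@17 c3@17, authorship .1.11...2443.2323
After op 8 (move_right): buffer="hvjhcbfrvhcvlhhcc" (len 17), cursors c1@6 c4@12 c2@17 c3@17, authorship .1.11...2443.2323
Authorship (.=original, N=cursor N): . 1 . 1 1 . . . 2 4 4 3 . 2 3 2 3
Index 15: author = 2

Answer: cursor 2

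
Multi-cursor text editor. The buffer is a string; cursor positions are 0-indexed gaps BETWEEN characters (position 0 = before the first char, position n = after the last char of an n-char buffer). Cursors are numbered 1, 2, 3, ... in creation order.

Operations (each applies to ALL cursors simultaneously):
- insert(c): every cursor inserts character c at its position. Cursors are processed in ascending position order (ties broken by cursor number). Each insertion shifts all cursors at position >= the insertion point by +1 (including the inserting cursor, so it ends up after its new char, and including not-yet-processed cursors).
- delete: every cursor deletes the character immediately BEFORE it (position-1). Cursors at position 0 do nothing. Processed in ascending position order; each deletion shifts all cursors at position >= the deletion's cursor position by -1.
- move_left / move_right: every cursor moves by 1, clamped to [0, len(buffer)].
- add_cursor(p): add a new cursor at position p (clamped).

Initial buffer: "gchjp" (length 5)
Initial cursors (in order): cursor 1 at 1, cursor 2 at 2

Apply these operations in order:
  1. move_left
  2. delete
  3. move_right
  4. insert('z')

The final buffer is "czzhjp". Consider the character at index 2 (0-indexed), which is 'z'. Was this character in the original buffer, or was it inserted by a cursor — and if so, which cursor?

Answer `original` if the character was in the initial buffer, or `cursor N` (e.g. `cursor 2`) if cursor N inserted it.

Answer: cursor 2

Derivation:
After op 1 (move_left): buffer="gchjp" (len 5), cursors c1@0 c2@1, authorship .....
After op 2 (delete): buffer="chjp" (len 4), cursors c1@0 c2@0, authorship ....
After op 3 (move_right): buffer="chjp" (len 4), cursors c1@1 c2@1, authorship ....
After op 4 (insert('z')): buffer="czzhjp" (len 6), cursors c1@3 c2@3, authorship .12...
Authorship (.=original, N=cursor N): . 1 2 . . .
Index 2: author = 2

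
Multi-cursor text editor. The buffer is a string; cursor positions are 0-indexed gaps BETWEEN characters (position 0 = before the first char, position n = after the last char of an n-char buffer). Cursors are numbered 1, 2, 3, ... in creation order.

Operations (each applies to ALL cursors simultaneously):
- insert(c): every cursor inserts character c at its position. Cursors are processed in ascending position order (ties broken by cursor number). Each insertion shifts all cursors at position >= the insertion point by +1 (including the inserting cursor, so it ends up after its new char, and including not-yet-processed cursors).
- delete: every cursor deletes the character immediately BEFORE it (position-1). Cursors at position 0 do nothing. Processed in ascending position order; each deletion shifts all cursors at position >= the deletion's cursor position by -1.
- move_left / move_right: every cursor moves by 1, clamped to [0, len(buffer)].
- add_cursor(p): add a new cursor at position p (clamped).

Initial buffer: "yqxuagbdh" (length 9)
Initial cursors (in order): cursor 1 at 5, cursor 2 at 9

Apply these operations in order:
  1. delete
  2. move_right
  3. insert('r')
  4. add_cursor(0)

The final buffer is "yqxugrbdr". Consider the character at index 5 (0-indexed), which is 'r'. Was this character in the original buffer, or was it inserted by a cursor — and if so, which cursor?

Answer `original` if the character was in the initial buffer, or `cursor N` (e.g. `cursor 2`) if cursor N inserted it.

Answer: cursor 1

Derivation:
After op 1 (delete): buffer="yqxugbd" (len 7), cursors c1@4 c2@7, authorship .......
After op 2 (move_right): buffer="yqxugbd" (len 7), cursors c1@5 c2@7, authorship .......
After op 3 (insert('r')): buffer="yqxugrbdr" (len 9), cursors c1@6 c2@9, authorship .....1..2
After op 4 (add_cursor(0)): buffer="yqxugrbdr" (len 9), cursors c3@0 c1@6 c2@9, authorship .....1..2
Authorship (.=original, N=cursor N): . . . . . 1 . . 2
Index 5: author = 1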